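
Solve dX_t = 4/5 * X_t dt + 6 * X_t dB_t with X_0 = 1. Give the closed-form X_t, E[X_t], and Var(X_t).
X_t = 1 * exp((-86/5) t + (6) B_t); E[X_t] = exp(4*t/5); Var(X_t) = (exp(36*t) - 1)*exp(8*t/5)

For GBM dX = mu X dt + sigma X dB with X_0 = x_0, apply Itô to Y = log X: dY = (mu - sigma^2/2) dt + sigma dB, so Y_t = log(x_0) + (mu - sigma^2/2) t + sigma B_t and hence X_t = x_0 * exp((mu - sigma^2/2) t + sigma B_t).
With mu = 4/5, sigma = 6, x_0 = 1, this gives:
  X_t = 1 * exp((-86/5) * t + (6) * B_t).
Since sigma*B_t ~ Normal(0, sigma^2 t), E[exp(sigma*B_t)] = exp(sigma^2 t / 2); so E[X_t] = x_0 * exp((mu - sigma^2/2) t) * exp(sigma^2 t / 2) = x_0 * exp(mu t) = exp(4*t/5).
Var(X_t) = E[X_t^2] - (E[X_t])^2 = x_0^2 * exp(2 mu t) * (exp(sigma^2 t) - 1) = (exp(36*t) - 1)*exp(8*t/5).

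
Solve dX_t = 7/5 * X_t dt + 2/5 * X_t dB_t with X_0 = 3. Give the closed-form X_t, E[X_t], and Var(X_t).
X_t = 3 * exp((33/25) t + (2/5) B_t); E[X_t] = 3*exp(7*t/5); Var(X_t) = 9*(exp(4*t/25) - 1)*exp(14*t/5)

For GBM dX = mu X dt + sigma X dB with X_0 = x_0, apply Itô to Y = log X: dY = (mu - sigma^2/2) dt + sigma dB, so Y_t = log(x_0) + (mu - sigma^2/2) t + sigma B_t and hence X_t = x_0 * exp((mu - sigma^2/2) t + sigma B_t).
With mu = 7/5, sigma = 2/5, x_0 = 3, this gives:
  X_t = 3 * exp((33/25) * t + (2/5) * B_t).
Since sigma*B_t ~ Normal(0, sigma^2 t), E[exp(sigma*B_t)] = exp(sigma^2 t / 2); so E[X_t] = x_0 * exp((mu - sigma^2/2) t) * exp(sigma^2 t / 2) = x_0 * exp(mu t) = 3*exp(7*t/5).
Var(X_t) = E[X_t^2] - (E[X_t])^2 = x_0^2 * exp(2 mu t) * (exp(sigma^2 t) - 1) = 9*(exp(4*t/25) - 1)*exp(14*t/5).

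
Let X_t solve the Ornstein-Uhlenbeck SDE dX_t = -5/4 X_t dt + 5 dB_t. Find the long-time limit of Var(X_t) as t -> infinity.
lim Var(X_t) = 10

The OU SDE dX = -theta X dt + sigma dB admits the integrating factor exp(theta t): d(exp(theta t) X_t) = sigma exp(theta t) dB_t. Integrating from 0 to t gives X_t = x_0 * exp(-theta t) + sigma * int_0^t exp(-theta (t-s)) dB_s for any initial x_0. The Itô integral has variance (by the Itô isometry) sigma^2 * int_0^t exp(-2 theta (t - s)) ds = sigma^2 * (1 - exp(-2 theta t)) / (2 theta), independent of x_0.
With theta = 5/4, sigma = 5:
  Var(X_t) = (5)^2 * (1 - exp(-2*5/4 t)) / (2 * 5/4) = 10 - 10*exp(-5*t/2).
As t -> infinity, exp(-2*5/4 t) -> 0, so the stationary variance is sigma^2 / (2 theta) = 10.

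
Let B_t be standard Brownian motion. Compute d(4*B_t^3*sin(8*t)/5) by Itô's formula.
d(4*B_t^3*sin(8*t)/5) = (4*B_t*(8*B_t^2*cos(8*t) + 3*sin(8*t))/5) dt + (12*B_t^2*sin(8*t)/5) dB_t

Itô's formula for f(t, x): d f(t, B_t) = (f_t + (1/2) f_xx) dt + f_x dB_t. Compute partials of f(t, x) = 4*x^3*sin(8*t)/5:
  f_t(t,x)  = 32*x^3*cos(8*t)/5
  f_x(t,x)  = 12*x^2*sin(8*t)/5
  f_xx(t,x) = 24*x*sin(8*t)/5
Assemble drift = f_t + (1/2) f_xx = 4*x*(8*x^2*cos(8*t) + 3*sin(8*t))/5 and diffusion = f_x = 12*x^2*sin(8*t)/5. Substituting x = B_t:
  d(4*B_t^3*sin(8*t)/5) = (4*B_t*(8*B_t^2*cos(8*t) + 3*sin(8*t))/5) dt + (12*B_t^2*sin(8*t)/5) dB_t.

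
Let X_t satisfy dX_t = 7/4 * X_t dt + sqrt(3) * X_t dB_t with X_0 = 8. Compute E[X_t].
E[X_t] = 8*exp(7*t/4)

For GBM dX = mu X dt + sigma X dB with X_0 = x_0, apply Itô to Y = log X: dY = (mu - sigma^2/2) dt + sigma dB, so Y_t = log(x_0) + (mu - sigma^2/2) t + sigma B_t and hence X_t = x_0 * exp((mu - sigma^2/2) t + sigma B_t).
With mu = 7/4, sigma = sqrt(3), x_0 = 8, this gives:
  X_t = 8 * exp((1/4) * t + (sqrt(3)) * B_t).
Since sigma*B_t ~ Normal(0, sigma^2 t), E[exp(sigma*B_t)] = exp(sigma^2 t / 2); so E[X_t] = x_0 * exp((mu - sigma^2/2) t) * exp(sigma^2 t / 2) = x_0 * exp(mu t) = 8*exp(7*t/4).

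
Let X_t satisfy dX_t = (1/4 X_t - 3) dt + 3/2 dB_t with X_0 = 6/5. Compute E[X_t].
E[X_t] = 12 - 54*exp(t/4)/5

Taking expectations and using E[dB_t] = 0, the mean m(t) = E[X_t] satisfies the ODE m'(t) = a m(t) + b with m(0) = x_0. With a = 1/4, b = -3, x_0 = 6/5, the solution is
  m(t) = x_0 * exp(a t) + (b/a) * (exp(a t) - 1)
       = (6/5) * exp((1/4) t) + ((-3)/(1/4)) * (exp((1/4) t) - 1)
       = 12 - 54*exp(t/4)/5.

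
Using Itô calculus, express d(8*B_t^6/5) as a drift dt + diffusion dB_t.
d(8*B_t^6/5) = (24*B_t^4) dt + (48*B_t^5/5) dB_t

Itô's formula for f(B_t) gives d f(B_t) = f'(B_t) dB_t + (1/2) f''(B_t) dt. Compute derivatives of f(x) = 8*x^6/5:
  f'(x)  = 48*x^5/5
  f''(x) = 48*x^4
Substitute x = B_t and multiply the f'' term by 1/2:
  drift     = (1/2) * (48*x^4) evaluated at B_t = 24*B_t^4
  diffusion = (48*x^5/5) evaluated at B_t = 48*B_t^5/5
Therefore d(8*B_t^6/5) = (24*B_t^4) dt + (48*B_t^5/5) dB_t.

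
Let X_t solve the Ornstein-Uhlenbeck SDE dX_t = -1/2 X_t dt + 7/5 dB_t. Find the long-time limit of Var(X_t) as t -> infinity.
lim Var(X_t) = 49/25

The OU SDE dX = -theta X dt + sigma dB admits the integrating factor exp(theta t): d(exp(theta t) X_t) = sigma exp(theta t) dB_t. Integrating from 0 to t gives X_t = x_0 * exp(-theta t) + sigma * int_0^t exp(-theta (t-s)) dB_s for any initial x_0. The Itô integral has variance (by the Itô isometry) sigma^2 * int_0^t exp(-2 theta (t - s)) ds = sigma^2 * (1 - exp(-2 theta t)) / (2 theta), independent of x_0.
With theta = 1/2, sigma = 7/5:
  Var(X_t) = (7/5)^2 * (1 - exp(-2*1/2 t)) / (2 * 1/2) = 49/25 - 49*exp(-t)/25.
As t -> infinity, exp(-2*1/2 t) -> 0, so the stationary variance is sigma^2 / (2 theta) = 49/25.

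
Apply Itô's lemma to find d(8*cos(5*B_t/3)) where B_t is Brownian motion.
d(8*cos(5*B_t/3)) = (-100*cos(5*B_t/3)/9) dt + (-40*sin(5*B_t/3)/3) dB_t

Itô's formula for f(B_t) gives d f(B_t) = f'(B_t) dB_t + (1/2) f''(B_t) dt. Compute derivatives of f(x) = 8*cos(5*x/3):
  f'(x)  = -40*sin(5*x/3)/3
  f''(x) = -200*cos(5*x/3)/9
Substitute x = B_t and multiply the f'' term by 1/2:
  drift     = (1/2) * (-200*cos(5*x/3)/9) evaluated at B_t = -100*cos(5*B_t/3)/9
  diffusion = (-40*sin(5*x/3)/3) evaluated at B_t = -40*sin(5*B_t/3)/3
Therefore d(8*cos(5*B_t/3)) = (-100*cos(5*B_t/3)/9) dt + (-40*sin(5*B_t/3)/3) dB_t.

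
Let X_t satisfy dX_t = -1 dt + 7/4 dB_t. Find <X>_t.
<X>_t = 49*t/16

For an Itô process dX_t = a(t) dt + b(t) dB_t, the quadratic variation is <X>_t = int_0^t b(s)^2 ds (the drift term does not contribute). Here b(s) = 7/4, so
  b(s)^2 = 49/16.
Integrating from 0 to t:
  <X>_t = int_0^t (49/16) ds = 49*t/16.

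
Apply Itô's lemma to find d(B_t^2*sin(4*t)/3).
d(B_t^2*sin(4*t)/3) = (4*B_t^2*cos(4*t)/3 + sin(4*t)/3) dt + (2*B_t*sin(4*t)/3) dB_t

Itô's formula for f(t, x): d f(t, B_t) = (f_t + (1/2) f_xx) dt + f_x dB_t. Compute partials of f(t, x) = x^2*sin(4*t)/3:
  f_t(t,x)  = 4*x^2*cos(4*t)/3
  f_x(t,x)  = 2*x*sin(4*t)/3
  f_xx(t,x) = 2*sin(4*t)/3
Assemble drift = f_t + (1/2) f_xx = 4*x^2*cos(4*t)/3 + sin(4*t)/3 and diffusion = f_x = 2*x*sin(4*t)/3. Substituting x = B_t:
  d(B_t^2*sin(4*t)/3) = (4*B_t^2*cos(4*t)/3 + sin(4*t)/3) dt + (2*B_t*sin(4*t)/3) dB_t.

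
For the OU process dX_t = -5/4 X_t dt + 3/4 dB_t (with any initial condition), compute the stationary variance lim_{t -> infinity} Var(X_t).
lim Var(X_t) = 9/40

The OU SDE dX = -theta X dt + sigma dB admits the integrating factor exp(theta t): d(exp(theta t) X_t) = sigma exp(theta t) dB_t. Integrating from 0 to t gives X_t = x_0 * exp(-theta t) + sigma * int_0^t exp(-theta (t-s)) dB_s for any initial x_0. The Itô integral has variance (by the Itô isometry) sigma^2 * int_0^t exp(-2 theta (t - s)) ds = sigma^2 * (1 - exp(-2 theta t)) / (2 theta), independent of x_0.
With theta = 5/4, sigma = 3/4:
  Var(X_t) = (3/4)^2 * (1 - exp(-2*5/4 t)) / (2 * 5/4) = 9/40 - 9*exp(-5*t/2)/40.
As t -> infinity, exp(-2*5/4 t) -> 0, so the stationary variance is sigma^2 / (2 theta) = 9/40.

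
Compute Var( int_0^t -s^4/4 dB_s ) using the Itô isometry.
Var = t^9/144

The Itô integral of a deterministic integrand f(s) has mean 0 because each increment f(s) * (B_{s+ds} - B_s) has mean 0. By the Itô isometry:
  Var( int_0^t f(s) dB_s ) = E[ (int_0^t f(s) dB_s)^2 ] = int_0^t f(s)^2 ds.
Here f(s) = -s^4/4, so f(s)^2 = s^8/16. Integrate:
  int_0^t (s^8/16) ds = t^9/144.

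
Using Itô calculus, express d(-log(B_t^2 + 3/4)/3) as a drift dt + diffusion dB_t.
d(-log(B_t^2 + 3/4)/3) = (4*(4*B_t^2 - 3)/(3*(4*B_t^2 + 3)^2)) dt + (-8*B_t/(12*B_t^2 + 9)) dB_t

Itô's formula for f(B_t) gives d f(B_t) = f'(B_t) dB_t + (1/2) f''(B_t) dt. Compute derivatives of f(x) = -log(x^2 + 3/4)/3:
  f'(x)  = -8*x/(12*x^2 + 9)
  f''(x) = 8*(4*x^2 - 3)/(3*(4*x^2 + 3)^2)
Substitute x = B_t and multiply the f'' term by 1/2:
  drift     = (1/2) * (8*(4*x^2 - 3)/(3*(4*x^2 + 3)^2)) evaluated at B_t = 4*(4*B_t^2 - 3)/(3*(4*B_t^2 + 3)^2)
  diffusion = (-8*x/(12*x^2 + 9)) evaluated at B_t = -8*B_t/(12*B_t^2 + 9)
Therefore d(-log(B_t^2 + 3/4)/3) = (4*(4*B_t^2 - 3)/(3*(4*B_t^2 + 3)^2)) dt + (-8*B_t/(12*B_t^2 + 9)) dB_t.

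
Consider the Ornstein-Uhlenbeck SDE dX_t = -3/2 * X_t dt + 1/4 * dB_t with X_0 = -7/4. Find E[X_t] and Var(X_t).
E[X_t] = -7*exp(-3*t/2)/4; Var(X_t) = 1/48 - exp(-3*t)/48

The OU SDE dX = -theta X dt + sigma dB admits the integrating factor exp(theta t): d(exp(theta t) X_t) = sigma exp(theta t) dB_t. Integrating from 0 to t:
  X_t = x_0 * exp(-theta t) + sigma * int_0^t exp(-theta (t-s)) dB_s.
The Itô integral has mean 0 and (by the Itô isometry) variance sigma^2 * int_0^t exp(-2 theta (t - s)) ds = sigma^2 * (1 - exp(-2 theta t)) / (2 theta).
With theta = 3/2, sigma = 1/4, x_0 = -7/4:
  E[X_t] = -7/4 * exp(-3/2 t) = -7*exp(-3*t/2)/4
  Var(X_t) = (1/4)^2 * (1 - exp(-2*3/2 t)) / (2 * 3/2) = 1/48 - exp(-3*t)/48.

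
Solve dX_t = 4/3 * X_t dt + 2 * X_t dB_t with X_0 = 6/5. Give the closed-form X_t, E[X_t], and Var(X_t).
X_t = 6/5 * exp((-2/3) t + (2) B_t); E[X_t] = 6*exp(4*t/3)/5; Var(X_t) = 36*(exp(4*t) - 1)*exp(8*t/3)/25

For GBM dX = mu X dt + sigma X dB with X_0 = x_0, apply Itô to Y = log X: dY = (mu - sigma^2/2) dt + sigma dB, so Y_t = log(x_0) + (mu - sigma^2/2) t + sigma B_t and hence X_t = x_0 * exp((mu - sigma^2/2) t + sigma B_t).
With mu = 4/3, sigma = 2, x_0 = 6/5, this gives:
  X_t = 6/5 * exp((-2/3) * t + (2) * B_t).
Since sigma*B_t ~ Normal(0, sigma^2 t), E[exp(sigma*B_t)] = exp(sigma^2 t / 2); so E[X_t] = x_0 * exp((mu - sigma^2/2) t) * exp(sigma^2 t / 2) = x_0 * exp(mu t) = 6*exp(4*t/3)/5.
Var(X_t) = E[X_t^2] - (E[X_t])^2 = x_0^2 * exp(2 mu t) * (exp(sigma^2 t) - 1) = 36*(exp(4*t) - 1)*exp(8*t/3)/25.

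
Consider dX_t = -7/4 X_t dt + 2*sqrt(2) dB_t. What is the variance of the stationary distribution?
lim Var(X_t) = 16/7

The OU SDE dX = -theta X dt + sigma dB admits the integrating factor exp(theta t): d(exp(theta t) X_t) = sigma exp(theta t) dB_t. Integrating from 0 to t gives X_t = x_0 * exp(-theta t) + sigma * int_0^t exp(-theta (t-s)) dB_s for any initial x_0. The Itô integral has variance (by the Itô isometry) sigma^2 * int_0^t exp(-2 theta (t - s)) ds = sigma^2 * (1 - exp(-2 theta t)) / (2 theta), independent of x_0.
With theta = 7/4, sigma = 2*sqrt(2):
  Var(X_t) = (2*sqrt(2))^2 * (1 - exp(-2*7/4 t)) / (2 * 7/4) = 16/7 - 16*exp(-7*t/2)/7.
As t -> infinity, exp(-2*7/4 t) -> 0, so the stationary variance is sigma^2 / (2 theta) = 16/7.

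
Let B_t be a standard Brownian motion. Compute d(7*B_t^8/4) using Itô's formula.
d(7*B_t^8/4) = (49*B_t^6) dt + (14*B_t^7) dB_t

Itô's formula for f(B_t) gives d f(B_t) = f'(B_t) dB_t + (1/2) f''(B_t) dt. Compute derivatives of f(x) = 7*x^8/4:
  f'(x)  = 14*x^7
  f''(x) = 98*x^6
Substitute x = B_t and multiply the f'' term by 1/2:
  drift     = (1/2) * (98*x^6) evaluated at B_t = 49*B_t^6
  diffusion = (14*x^7) evaluated at B_t = 14*B_t^7
Therefore d(7*B_t^8/4) = (49*B_t^6) dt + (14*B_t^7) dB_t.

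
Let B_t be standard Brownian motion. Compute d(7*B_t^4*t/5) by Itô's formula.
d(7*B_t^4*t/5) = (7*B_t^2*(B_t^2 + 6*t)/5) dt + (28*B_t^3*t/5) dB_t

Itô's formula for f(t, x): d f(t, B_t) = (f_t + (1/2) f_xx) dt + f_x dB_t. Compute partials of f(t, x) = 7*t*x^4/5:
  f_t(t,x)  = 7*x^4/5
  f_x(t,x)  = 28*t*x^3/5
  f_xx(t,x) = 84*t*x^2/5
Assemble drift = f_t + (1/2) f_xx = 7*x^2*(6*t + x^2)/5 and diffusion = f_x = 28*t*x^3/5. Substituting x = B_t:
  d(7*B_t^4*t/5) = (7*B_t^2*(B_t^2 + 6*t)/5) dt + (28*B_t^3*t/5) dB_t.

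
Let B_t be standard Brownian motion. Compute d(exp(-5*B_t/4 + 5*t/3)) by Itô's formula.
d(exp(-5*B_t/4 + 5*t/3)) = (235*exp(-5*B_t/4 + 5*t/3)/96) dt + (-5*exp(-5*B_t/4 + 5*t/3)/4) dB_t

Itô's formula for f(t, x): d f(t, B_t) = (f_t + (1/2) f_xx) dt + f_x dB_t. Compute partials of f(t, x) = exp(5*t/3 - 5*x/4):
  f_t(t,x)  = 5*exp(5*t/3 - 5*x/4)/3
  f_x(t,x)  = -5*exp(5*t/3 - 5*x/4)/4
  f_xx(t,x) = 25*exp(5*t/3 - 5*x/4)/16
Assemble drift = f_t + (1/2) f_xx = 235*exp(5*t/3 - 5*x/4)/96 and diffusion = f_x = -5*exp(5*t/3 - 5*x/4)/4. Substituting x = B_t:
  d(exp(-5*B_t/4 + 5*t/3)) = (235*exp(-5*B_t/4 + 5*t/3)/96) dt + (-5*exp(-5*B_t/4 + 5*t/3)/4) dB_t.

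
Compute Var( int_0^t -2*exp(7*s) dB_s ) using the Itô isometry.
Var = 2*exp(14*t)/7 - 2/7

The Itô integral of a deterministic integrand f(s) has mean 0 because each increment f(s) * (B_{s+ds} - B_s) has mean 0. By the Itô isometry:
  Var( int_0^t f(s) dB_s ) = E[ (int_0^t f(s) dB_s)^2 ] = int_0^t f(s)^2 ds.
Here f(s) = -2*exp(7*s), so f(s)^2 = 4*exp(14*s). Integrate:
  int_0^t (4*exp(14*s)) ds = 2*exp(14*t)/7 - 2/7.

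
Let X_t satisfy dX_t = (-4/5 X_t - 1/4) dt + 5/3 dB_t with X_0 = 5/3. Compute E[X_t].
E[X_t] = -5/16 + 95*exp(-4*t/5)/48

Taking expectations and using E[dB_t] = 0, the mean m(t) = E[X_t] satisfies the ODE m'(t) = a m(t) + b with m(0) = x_0. With a = -4/5, b = -1/4, x_0 = 5/3, the solution is
  m(t) = x_0 * exp(a t) + (b/a) * (exp(a t) - 1)
       = (5/3) * exp((-4/5) t) + ((-1/4)/(-4/5)) * (exp((-4/5) t) - 1)
       = -5/16 + 95*exp(-4*t/5)/48.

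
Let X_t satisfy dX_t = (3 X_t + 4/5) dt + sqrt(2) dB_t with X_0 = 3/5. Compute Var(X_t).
Var(X_t) = exp(6*t)/3 - 1/3

The variance V(t) = Var(X_t) satisfies V'(t) = 2 a V(t) + c^2 with V(0) = 0 (drift coefficient is linear in X, diffusion is constant). With a = 3, c = sqrt(2), the solution is
  V(t) = (c^2 / (2 a)) * (exp(2 a t) - 1)
       = (sqrt(2)^2 / (2*3)) * (exp(6 t) - 1)
       = exp(6*t)/3 - 1/3.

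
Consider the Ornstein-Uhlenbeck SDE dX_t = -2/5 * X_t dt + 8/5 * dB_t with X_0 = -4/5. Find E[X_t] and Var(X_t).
E[X_t] = -4*exp(-2*t/5)/5; Var(X_t) = 16/5 - 16*exp(-4*t/5)/5

The OU SDE dX = -theta X dt + sigma dB admits the integrating factor exp(theta t): d(exp(theta t) X_t) = sigma exp(theta t) dB_t. Integrating from 0 to t:
  X_t = x_0 * exp(-theta t) + sigma * int_0^t exp(-theta (t-s)) dB_s.
The Itô integral has mean 0 and (by the Itô isometry) variance sigma^2 * int_0^t exp(-2 theta (t - s)) ds = sigma^2 * (1 - exp(-2 theta t)) / (2 theta).
With theta = 2/5, sigma = 8/5, x_0 = -4/5:
  E[X_t] = -4/5 * exp(-2/5 t) = -4*exp(-2*t/5)/5
  Var(X_t) = (8/5)^2 * (1 - exp(-2*2/5 t)) / (2 * 2/5) = 16/5 - 16*exp(-4*t/5)/5.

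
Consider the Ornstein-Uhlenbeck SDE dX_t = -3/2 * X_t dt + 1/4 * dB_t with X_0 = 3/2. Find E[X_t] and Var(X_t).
E[X_t] = 3*exp(-3*t/2)/2; Var(X_t) = 1/48 - exp(-3*t)/48

The OU SDE dX = -theta X dt + sigma dB admits the integrating factor exp(theta t): d(exp(theta t) X_t) = sigma exp(theta t) dB_t. Integrating from 0 to t:
  X_t = x_0 * exp(-theta t) + sigma * int_0^t exp(-theta (t-s)) dB_s.
The Itô integral has mean 0 and (by the Itô isometry) variance sigma^2 * int_0^t exp(-2 theta (t - s)) ds = sigma^2 * (1 - exp(-2 theta t)) / (2 theta).
With theta = 3/2, sigma = 1/4, x_0 = 3/2:
  E[X_t] = 3/2 * exp(-3/2 t) = 3*exp(-3*t/2)/2
  Var(X_t) = (1/4)^2 * (1 - exp(-2*3/2 t)) / (2 * 3/2) = 1/48 - exp(-3*t)/48.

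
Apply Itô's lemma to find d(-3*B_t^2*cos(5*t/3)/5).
d(-3*B_t^2*cos(5*t/3)/5) = (B_t^2*sin(5*t/3) - 3*cos(5*t/3)/5) dt + (-6*B_t*cos(5*t/3)/5) dB_t

Itô's formula for f(t, x): d f(t, B_t) = (f_t + (1/2) f_xx) dt + f_x dB_t. Compute partials of f(t, x) = -3*x^2*cos(5*t/3)/5:
  f_t(t,x)  = x^2*sin(5*t/3)
  f_x(t,x)  = -6*x*cos(5*t/3)/5
  f_xx(t,x) = -6*cos(5*t/3)/5
Assemble drift = f_t + (1/2) f_xx = x^2*sin(5*t/3) - 3*cos(5*t/3)/5 and diffusion = f_x = -6*x*cos(5*t/3)/5. Substituting x = B_t:
  d(-3*B_t^2*cos(5*t/3)/5) = (B_t^2*sin(5*t/3) - 3*cos(5*t/3)/5) dt + (-6*B_t*cos(5*t/3)/5) dB_t.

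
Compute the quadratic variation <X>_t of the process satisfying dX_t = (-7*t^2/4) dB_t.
<X>_t = 49*t^5/80

For an Itô process dX_t = a(t) dt + b(t) dB_t, the quadratic variation is <X>_t = int_0^t b(s)^2 ds (the drift term does not contribute). Here b(s) = -7*s^2/4, so
  b(s)^2 = 49*s^4/16.
Integrating from 0 to t:
  <X>_t = int_0^t (49*s^4/16) ds = 49*t^5/80.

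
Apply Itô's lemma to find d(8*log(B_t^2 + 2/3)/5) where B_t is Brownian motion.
d(8*log(B_t^2 + 2/3)/5) = (24*(2 - 3*B_t^2)/(5*(3*B_t^2 + 2)^2)) dt + (48*B_t/(5*(3*B_t^2 + 2))) dB_t

Itô's formula for f(B_t) gives d f(B_t) = f'(B_t) dB_t + (1/2) f''(B_t) dt. Compute derivatives of f(x) = 8*log(x^2 + 2/3)/5:
  f'(x)  = 48*x/(5*(3*x^2 + 2))
  f''(x) = 48*(2 - 3*x^2)/(5*(3*x^2 + 2)^2)
Substitute x = B_t and multiply the f'' term by 1/2:
  drift     = (1/2) * (48*(2 - 3*x^2)/(5*(3*x^2 + 2)^2)) evaluated at B_t = 24*(2 - 3*B_t^2)/(5*(3*B_t^2 + 2)^2)
  diffusion = (48*x/(5*(3*x^2 + 2))) evaluated at B_t = 48*B_t/(5*(3*B_t^2 + 2))
Therefore d(8*log(B_t^2 + 2/3)/5) = (24*(2 - 3*B_t^2)/(5*(3*B_t^2 + 2)^2)) dt + (48*B_t/(5*(3*B_t^2 + 2))) dB_t.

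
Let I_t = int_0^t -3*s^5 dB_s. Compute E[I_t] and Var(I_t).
E[I_t] = 0; Var(I_t) = 9*t^11/11

The Itô integral of a deterministic integrand f(s) has mean 0 because each increment f(s) * (B_{s+ds} - B_s) has mean 0. By the Itô isometry:
  Var( int_0^t f(s) dB_s ) = E[ (int_0^t f(s) dB_s)^2 ] = int_0^t f(s)^2 ds.
Here f(s) = -3*s^5, so f(s)^2 = 9*s^10. Integrate:
  int_0^t (9*s^10) ds = 9*t^11/11.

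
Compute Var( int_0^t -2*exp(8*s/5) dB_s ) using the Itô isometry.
Var = 5*exp(16*t/5)/4 - 5/4

The Itô integral of a deterministic integrand f(s) has mean 0 because each increment f(s) * (B_{s+ds} - B_s) has mean 0. By the Itô isometry:
  Var( int_0^t f(s) dB_s ) = E[ (int_0^t f(s) dB_s)^2 ] = int_0^t f(s)^2 ds.
Here f(s) = -2*exp(8*s/5), so f(s)^2 = 4*exp(16*s/5). Integrate:
  int_0^t (4*exp(16*s/5)) ds = 5*exp(16*t/5)/4 - 5/4.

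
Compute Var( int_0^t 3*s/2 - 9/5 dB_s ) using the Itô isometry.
Var = 3*t*(25*t^2 - 90*t + 108)/100

The Itô integral of a deterministic integrand f(s) has mean 0 because each increment f(s) * (B_{s+ds} - B_s) has mean 0. By the Itô isometry:
  Var( int_0^t f(s) dB_s ) = E[ (int_0^t f(s) dB_s)^2 ] = int_0^t f(s)^2 ds.
Here f(s) = 3*s/2 - 9/5, so f(s)^2 = 9*(5*s - 6)^2/100. Integrate:
  int_0^t (9*(5*s - 6)^2/100) ds = 3*t*(25*t^2 - 90*t + 108)/100.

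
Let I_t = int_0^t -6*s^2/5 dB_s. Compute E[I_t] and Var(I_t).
E[I_t] = 0; Var(I_t) = 36*t^5/125

The Itô integral of a deterministic integrand f(s) has mean 0 because each increment f(s) * (B_{s+ds} - B_s) has mean 0. By the Itô isometry:
  Var( int_0^t f(s) dB_s ) = E[ (int_0^t f(s) dB_s)^2 ] = int_0^t f(s)^2 ds.
Here f(s) = -6*s^2/5, so f(s)^2 = 36*s^4/25. Integrate:
  int_0^t (36*s^4/25) ds = 36*t^5/125.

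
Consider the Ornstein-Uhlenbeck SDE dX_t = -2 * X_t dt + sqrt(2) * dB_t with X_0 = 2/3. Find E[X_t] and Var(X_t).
E[X_t] = 2*exp(-2*t)/3; Var(X_t) = 1/2 - exp(-4*t)/2

The OU SDE dX = -theta X dt + sigma dB admits the integrating factor exp(theta t): d(exp(theta t) X_t) = sigma exp(theta t) dB_t. Integrating from 0 to t:
  X_t = x_0 * exp(-theta t) + sigma * int_0^t exp(-theta (t-s)) dB_s.
The Itô integral has mean 0 and (by the Itô isometry) variance sigma^2 * int_0^t exp(-2 theta (t - s)) ds = sigma^2 * (1 - exp(-2 theta t)) / (2 theta).
With theta = 2, sigma = sqrt(2), x_0 = 2/3:
  E[X_t] = 2/3 * exp(-2 t) = 2*exp(-2*t)/3
  Var(X_t) = (sqrt(2))^2 * (1 - exp(-2*2 t)) / (2 * 2) = 1/2 - exp(-4*t)/2.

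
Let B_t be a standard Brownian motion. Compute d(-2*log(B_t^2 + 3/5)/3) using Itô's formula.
d(-2*log(B_t^2 + 3/5)/3) = (10*(5*B_t^2 - 3)/(3*(5*B_t^2 + 3)^2)) dt + (-20*B_t/(15*B_t^2 + 9)) dB_t

Itô's formula for f(B_t) gives d f(B_t) = f'(B_t) dB_t + (1/2) f''(B_t) dt. Compute derivatives of f(x) = -2*log(x^2 + 3/5)/3:
  f'(x)  = -20*x/(15*x^2 + 9)
  f''(x) = 20*(5*x^2 - 3)/(3*(5*x^2 + 3)^2)
Substitute x = B_t and multiply the f'' term by 1/2:
  drift     = (1/2) * (20*(5*x^2 - 3)/(3*(5*x^2 + 3)^2)) evaluated at B_t = 10*(5*B_t^2 - 3)/(3*(5*B_t^2 + 3)^2)
  diffusion = (-20*x/(15*x^2 + 9)) evaluated at B_t = -20*B_t/(15*B_t^2 + 9)
Therefore d(-2*log(B_t^2 + 3/5)/3) = (10*(5*B_t^2 - 3)/(3*(5*B_t^2 + 3)^2)) dt + (-20*B_t/(15*B_t^2 + 9)) dB_t.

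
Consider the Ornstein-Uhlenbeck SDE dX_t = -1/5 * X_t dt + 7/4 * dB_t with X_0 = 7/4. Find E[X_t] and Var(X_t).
E[X_t] = 7*exp(-t/5)/4; Var(X_t) = 245/32 - 245*exp(-2*t/5)/32

The OU SDE dX = -theta X dt + sigma dB admits the integrating factor exp(theta t): d(exp(theta t) X_t) = sigma exp(theta t) dB_t. Integrating from 0 to t:
  X_t = x_0 * exp(-theta t) + sigma * int_0^t exp(-theta (t-s)) dB_s.
The Itô integral has mean 0 and (by the Itô isometry) variance sigma^2 * int_0^t exp(-2 theta (t - s)) ds = sigma^2 * (1 - exp(-2 theta t)) / (2 theta).
With theta = 1/5, sigma = 7/4, x_0 = 7/4:
  E[X_t] = 7/4 * exp(-1/5 t) = 7*exp(-t/5)/4
  Var(X_t) = (7/4)^2 * (1 - exp(-2*1/5 t)) / (2 * 1/5) = 245/32 - 245*exp(-2*t/5)/32.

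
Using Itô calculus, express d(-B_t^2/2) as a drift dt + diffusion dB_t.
d(-B_t^2/2) = (-1/2) dt + (-B_t) dB_t

Itô's formula for f(B_t) gives d f(B_t) = f'(B_t) dB_t + (1/2) f''(B_t) dt. Compute derivatives of f(x) = -x^2/2:
  f'(x)  = -x
  f''(x) = -1
Substitute x = B_t and multiply the f'' term by 1/2:
  drift     = (1/2) * (-1) evaluated at B_t = -1/2
  diffusion = (-x) evaluated at B_t = -B_t
Therefore d(-B_t^2/2) = (-1/2) dt + (-B_t) dB_t.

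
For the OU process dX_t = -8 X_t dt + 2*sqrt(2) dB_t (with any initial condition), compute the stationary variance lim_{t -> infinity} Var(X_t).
lim Var(X_t) = 1/2

The OU SDE dX = -theta X dt + sigma dB admits the integrating factor exp(theta t): d(exp(theta t) X_t) = sigma exp(theta t) dB_t. Integrating from 0 to t gives X_t = x_0 * exp(-theta t) + sigma * int_0^t exp(-theta (t-s)) dB_s for any initial x_0. The Itô integral has variance (by the Itô isometry) sigma^2 * int_0^t exp(-2 theta (t - s)) ds = sigma^2 * (1 - exp(-2 theta t)) / (2 theta), independent of x_0.
With theta = 8, sigma = 2*sqrt(2):
  Var(X_t) = (2*sqrt(2))^2 * (1 - exp(-2*8 t)) / (2 * 8) = 1/2 - exp(-16*t)/2.
As t -> infinity, exp(-2*8 t) -> 0, so the stationary variance is sigma^2 / (2 theta) = 1/2.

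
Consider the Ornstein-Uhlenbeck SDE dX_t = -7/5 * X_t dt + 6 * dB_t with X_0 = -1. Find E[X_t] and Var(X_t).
E[X_t] = -exp(-7*t/5); Var(X_t) = 90/7 - 90*exp(-14*t/5)/7

The OU SDE dX = -theta X dt + sigma dB admits the integrating factor exp(theta t): d(exp(theta t) X_t) = sigma exp(theta t) dB_t. Integrating from 0 to t:
  X_t = x_0 * exp(-theta t) + sigma * int_0^t exp(-theta (t-s)) dB_s.
The Itô integral has mean 0 and (by the Itô isometry) variance sigma^2 * int_0^t exp(-2 theta (t - s)) ds = sigma^2 * (1 - exp(-2 theta t)) / (2 theta).
With theta = 7/5, sigma = 6, x_0 = -1:
  E[X_t] = -1 * exp(-7/5 t) = -exp(-7*t/5)
  Var(X_t) = (6)^2 * (1 - exp(-2*7/5 t)) / (2 * 7/5) = 90/7 - 90*exp(-14*t/5)/7.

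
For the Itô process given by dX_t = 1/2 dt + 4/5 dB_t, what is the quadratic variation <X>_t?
<X>_t = 16*t/25

For an Itô process dX_t = a(t) dt + b(t) dB_t, the quadratic variation is <X>_t = int_0^t b(s)^2 ds (the drift term does not contribute). Here b(s) = 4/5, so
  b(s)^2 = 16/25.
Integrating from 0 to t:
  <X>_t = int_0^t (16/25) ds = 16*t/25.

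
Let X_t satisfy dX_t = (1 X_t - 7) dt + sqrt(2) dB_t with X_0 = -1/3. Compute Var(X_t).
Var(X_t) = exp(2*t) - 1

The variance V(t) = Var(X_t) satisfies V'(t) = 2 a V(t) + c^2 with V(0) = 0 (drift coefficient is linear in X, diffusion is constant). With a = 1, c = sqrt(2), the solution is
  V(t) = (c^2 / (2 a)) * (exp(2 a t) - 1)
       = (sqrt(2)^2 / (2*1)) * (exp(2 t) - 1)
       = exp(2*t) - 1.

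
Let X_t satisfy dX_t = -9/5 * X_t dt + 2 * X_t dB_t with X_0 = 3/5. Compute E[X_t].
E[X_t] = 3*exp(-9*t/5)/5

For GBM dX = mu X dt + sigma X dB with X_0 = x_0, apply Itô to Y = log X: dY = (mu - sigma^2/2) dt + sigma dB, so Y_t = log(x_0) + (mu - sigma^2/2) t + sigma B_t and hence X_t = x_0 * exp((mu - sigma^2/2) t + sigma B_t).
With mu = -9/5, sigma = 2, x_0 = 3/5, this gives:
  X_t = 3/5 * exp((-19/5) * t + (2) * B_t).
Since sigma*B_t ~ Normal(0, sigma^2 t), E[exp(sigma*B_t)] = exp(sigma^2 t / 2); so E[X_t] = x_0 * exp((mu - sigma^2/2) t) * exp(sigma^2 t / 2) = x_0 * exp(mu t) = 3*exp(-9*t/5)/5.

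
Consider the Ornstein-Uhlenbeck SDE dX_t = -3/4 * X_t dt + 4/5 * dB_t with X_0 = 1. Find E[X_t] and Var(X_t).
E[X_t] = exp(-3*t/4); Var(X_t) = 32/75 - 32*exp(-3*t/2)/75

The OU SDE dX = -theta X dt + sigma dB admits the integrating factor exp(theta t): d(exp(theta t) X_t) = sigma exp(theta t) dB_t. Integrating from 0 to t:
  X_t = x_0 * exp(-theta t) + sigma * int_0^t exp(-theta (t-s)) dB_s.
The Itô integral has mean 0 and (by the Itô isometry) variance sigma^2 * int_0^t exp(-2 theta (t - s)) ds = sigma^2 * (1 - exp(-2 theta t)) / (2 theta).
With theta = 3/4, sigma = 4/5, x_0 = 1:
  E[X_t] = 1 * exp(-3/4 t) = exp(-3*t/4)
  Var(X_t) = (4/5)^2 * (1 - exp(-2*3/4 t)) / (2 * 3/4) = 32/75 - 32*exp(-3*t/2)/75.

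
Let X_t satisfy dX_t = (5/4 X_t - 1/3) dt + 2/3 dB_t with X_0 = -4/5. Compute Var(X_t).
Var(X_t) = 8*exp(5*t/2)/45 - 8/45

The variance V(t) = Var(X_t) satisfies V'(t) = 2 a V(t) + c^2 with V(0) = 0 (drift coefficient is linear in X, diffusion is constant). With a = 5/4, c = 2/3, the solution is
  V(t) = (c^2 / (2 a)) * (exp(2 a t) - 1)
       = ((2/3)^2 / (2*(5/4))) * (exp((5/2) t) - 1)
       = 8*exp(5*t/2)/45 - 8/45.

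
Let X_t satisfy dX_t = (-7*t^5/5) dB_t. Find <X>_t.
<X>_t = 49*t^11/275

For an Itô process dX_t = a(t) dt + b(t) dB_t, the quadratic variation is <X>_t = int_0^t b(s)^2 ds (the drift term does not contribute). Here b(s) = -7*s^5/5, so
  b(s)^2 = 49*s^10/25.
Integrating from 0 to t:
  <X>_t = int_0^t (49*s^10/25) ds = 49*t^11/275.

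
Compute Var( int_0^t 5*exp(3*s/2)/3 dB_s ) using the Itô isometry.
Var = 25*exp(3*t)/27 - 25/27

The Itô integral of a deterministic integrand f(s) has mean 0 because each increment f(s) * (B_{s+ds} - B_s) has mean 0. By the Itô isometry:
  Var( int_0^t f(s) dB_s ) = E[ (int_0^t f(s) dB_s)^2 ] = int_0^t f(s)^2 ds.
Here f(s) = 5*exp(3*s/2)/3, so f(s)^2 = 25*exp(3*s)/9. Integrate:
  int_0^t (25*exp(3*s)/9) ds = 25*exp(3*t)/27 - 25/27.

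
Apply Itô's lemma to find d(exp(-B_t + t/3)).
d(exp(-B_t + t/3)) = (5*exp(-B_t + t/3)/6) dt + (-exp(-B_t + t/3)) dB_t

Itô's formula for f(t, x): d f(t, B_t) = (f_t + (1/2) f_xx) dt + f_x dB_t. Compute partials of f(t, x) = exp(t/3 - x):
  f_t(t,x)  = exp(t/3 - x)/3
  f_x(t,x)  = -exp(t/3 - x)
  f_xx(t,x) = exp(t/3 - x)
Assemble drift = f_t + (1/2) f_xx = 5*exp(t/3 - x)/6 and diffusion = f_x = -exp(t/3 - x). Substituting x = B_t:
  d(exp(-B_t + t/3)) = (5*exp(-B_t + t/3)/6) dt + (-exp(-B_t + t/3)) dB_t.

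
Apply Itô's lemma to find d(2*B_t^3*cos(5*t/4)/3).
d(2*B_t^3*cos(5*t/4)/3) = (B_t*(-5*B_t^2*sin(5*t/4) + 12*cos(5*t/4))/6) dt + (2*B_t^2*cos(5*t/4)) dB_t

Itô's formula for f(t, x): d f(t, B_t) = (f_t + (1/2) f_xx) dt + f_x dB_t. Compute partials of f(t, x) = 2*x^3*cos(5*t/4)/3:
  f_t(t,x)  = -5*x^3*sin(5*t/4)/6
  f_x(t,x)  = 2*x^2*cos(5*t/4)
  f_xx(t,x) = 4*x*cos(5*t/4)
Assemble drift = f_t + (1/2) f_xx = x*(-5*x^2*sin(5*t/4) + 12*cos(5*t/4))/6 and diffusion = f_x = 2*x^2*cos(5*t/4). Substituting x = B_t:
  d(2*B_t^3*cos(5*t/4)/3) = (B_t*(-5*B_t^2*sin(5*t/4) + 12*cos(5*t/4))/6) dt + (2*B_t^2*cos(5*t/4)) dB_t.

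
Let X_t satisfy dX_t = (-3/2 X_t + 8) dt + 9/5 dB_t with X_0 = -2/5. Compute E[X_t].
E[X_t] = 16/3 - 86*exp(-3*t/2)/15

Taking expectations and using E[dB_t] = 0, the mean m(t) = E[X_t] satisfies the ODE m'(t) = a m(t) + b with m(0) = x_0. With a = -3/2, b = 8, x_0 = -2/5, the solution is
  m(t) = x_0 * exp(a t) + (b/a) * (exp(a t) - 1)
       = (-2/5) * exp((-3/2) t) + (8/(-3/2)) * (exp((-3/2) t) - 1)
       = 16/3 - 86*exp(-3*t/2)/15.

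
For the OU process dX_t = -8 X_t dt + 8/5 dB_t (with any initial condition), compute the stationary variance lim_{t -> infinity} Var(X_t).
lim Var(X_t) = 4/25

The OU SDE dX = -theta X dt + sigma dB admits the integrating factor exp(theta t): d(exp(theta t) X_t) = sigma exp(theta t) dB_t. Integrating from 0 to t gives X_t = x_0 * exp(-theta t) + sigma * int_0^t exp(-theta (t-s)) dB_s for any initial x_0. The Itô integral has variance (by the Itô isometry) sigma^2 * int_0^t exp(-2 theta (t - s)) ds = sigma^2 * (1 - exp(-2 theta t)) / (2 theta), independent of x_0.
With theta = 8, sigma = 8/5:
  Var(X_t) = (8/5)^2 * (1 - exp(-2*8 t)) / (2 * 8) = 4/25 - 4*exp(-16*t)/25.
As t -> infinity, exp(-2*8 t) -> 0, so the stationary variance is sigma^2 / (2 theta) = 4/25.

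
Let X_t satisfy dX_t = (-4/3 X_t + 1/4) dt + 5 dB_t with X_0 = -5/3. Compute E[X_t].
E[X_t] = 3/16 - 89*exp(-4*t/3)/48

Taking expectations and using E[dB_t] = 0, the mean m(t) = E[X_t] satisfies the ODE m'(t) = a m(t) + b with m(0) = x_0. With a = -4/3, b = 1/4, x_0 = -5/3, the solution is
  m(t) = x_0 * exp(a t) + (b/a) * (exp(a t) - 1)
       = (-5/3) * exp((-4/3) t) + ((1/4)/(-4/3)) * (exp((-4/3) t) - 1)
       = 3/16 - 89*exp(-4*t/3)/48.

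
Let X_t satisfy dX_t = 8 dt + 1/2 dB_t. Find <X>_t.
<X>_t = t/4

For an Itô process dX_t = a(t) dt + b(t) dB_t, the quadratic variation is <X>_t = int_0^t b(s)^2 ds (the drift term does not contribute). Here b(s) = 1/2, so
  b(s)^2 = 1/4.
Integrating from 0 to t:
  <X>_t = int_0^t (1/4) ds = t/4.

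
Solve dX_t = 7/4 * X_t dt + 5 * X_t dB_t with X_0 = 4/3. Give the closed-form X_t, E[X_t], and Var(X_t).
X_t = 4/3 * exp((-43/4) t + (5) B_t); E[X_t] = 4*exp(7*t/4)/3; Var(X_t) = 16*(exp(25*t) - 1)*exp(7*t/2)/9

For GBM dX = mu X dt + sigma X dB with X_0 = x_0, apply Itô to Y = log X: dY = (mu - sigma^2/2) dt + sigma dB, so Y_t = log(x_0) + (mu - sigma^2/2) t + sigma B_t and hence X_t = x_0 * exp((mu - sigma^2/2) t + sigma B_t).
With mu = 7/4, sigma = 5, x_0 = 4/3, this gives:
  X_t = 4/3 * exp((-43/4) * t + (5) * B_t).
Since sigma*B_t ~ Normal(0, sigma^2 t), E[exp(sigma*B_t)] = exp(sigma^2 t / 2); so E[X_t] = x_0 * exp((mu - sigma^2/2) t) * exp(sigma^2 t / 2) = x_0 * exp(mu t) = 4*exp(7*t/4)/3.
Var(X_t) = E[X_t^2] - (E[X_t])^2 = x_0^2 * exp(2 mu t) * (exp(sigma^2 t) - 1) = 16*(exp(25*t) - 1)*exp(7*t/2)/9.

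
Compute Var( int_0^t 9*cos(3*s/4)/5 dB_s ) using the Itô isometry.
Var = 81*t/50 + 27*sin(3*t/2)/25

The Itô integral of a deterministic integrand f(s) has mean 0 because each increment f(s) * (B_{s+ds} - B_s) has mean 0. By the Itô isometry:
  Var( int_0^t f(s) dB_s ) = E[ (int_0^t f(s) dB_s)^2 ] = int_0^t f(s)^2 ds.
Here f(s) = 9*cos(3*s/4)/5, so f(s)^2 = 81*cos(3*s/4)^2/25. Integrate:
  int_0^t (81*cos(3*s/4)^2/25) ds = 81*t/50 + 27*sin(3*t/2)/25.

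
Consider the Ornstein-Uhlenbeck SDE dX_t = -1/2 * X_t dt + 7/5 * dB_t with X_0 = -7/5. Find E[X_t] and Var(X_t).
E[X_t] = -7*exp(-t/2)/5; Var(X_t) = 49/25 - 49*exp(-t)/25

The OU SDE dX = -theta X dt + sigma dB admits the integrating factor exp(theta t): d(exp(theta t) X_t) = sigma exp(theta t) dB_t. Integrating from 0 to t:
  X_t = x_0 * exp(-theta t) + sigma * int_0^t exp(-theta (t-s)) dB_s.
The Itô integral has mean 0 and (by the Itô isometry) variance sigma^2 * int_0^t exp(-2 theta (t - s)) ds = sigma^2 * (1 - exp(-2 theta t)) / (2 theta).
With theta = 1/2, sigma = 7/5, x_0 = -7/5:
  E[X_t] = -7/5 * exp(-1/2 t) = -7*exp(-t/2)/5
  Var(X_t) = (7/5)^2 * (1 - exp(-2*1/2 t)) / (2 * 1/2) = 49/25 - 49*exp(-t)/25.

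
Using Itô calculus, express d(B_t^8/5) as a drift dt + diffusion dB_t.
d(B_t^8/5) = (28*B_t^6/5) dt + (8*B_t^7/5) dB_t

Itô's formula for f(B_t) gives d f(B_t) = f'(B_t) dB_t + (1/2) f''(B_t) dt. Compute derivatives of f(x) = x^8/5:
  f'(x)  = 8*x^7/5
  f''(x) = 56*x^6/5
Substitute x = B_t and multiply the f'' term by 1/2:
  drift     = (1/2) * (56*x^6/5) evaluated at B_t = 28*B_t^6/5
  diffusion = (8*x^7/5) evaluated at B_t = 8*B_t^7/5
Therefore d(B_t^8/5) = (28*B_t^6/5) dt + (8*B_t^7/5) dB_t.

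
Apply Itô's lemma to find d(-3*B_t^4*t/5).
d(-3*B_t^4*t/5) = (3*B_t^2*(-B_t^2 - 6*t)/5) dt + (-12*B_t^3*t/5) dB_t

Itô's formula for f(t, x): d f(t, B_t) = (f_t + (1/2) f_xx) dt + f_x dB_t. Compute partials of f(t, x) = -3*t*x^4/5:
  f_t(t,x)  = -3*x^4/5
  f_x(t,x)  = -12*t*x^3/5
  f_xx(t,x) = -36*t*x^2/5
Assemble drift = f_t + (1/2) f_xx = 3*x^2*(-6*t - x^2)/5 and diffusion = f_x = -12*t*x^3/5. Substituting x = B_t:
  d(-3*B_t^4*t/5) = (3*B_t^2*(-B_t^2 - 6*t)/5) dt + (-12*B_t^3*t/5) dB_t.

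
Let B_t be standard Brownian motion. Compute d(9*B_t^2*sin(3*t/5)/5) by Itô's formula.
d(9*B_t^2*sin(3*t/5)/5) = (27*B_t^2*cos(3*t/5)/25 + 9*sin(3*t/5)/5) dt + (18*B_t*sin(3*t/5)/5) dB_t

Itô's formula for f(t, x): d f(t, B_t) = (f_t + (1/2) f_xx) dt + f_x dB_t. Compute partials of f(t, x) = 9*x^2*sin(3*t/5)/5:
  f_t(t,x)  = 27*x^2*cos(3*t/5)/25
  f_x(t,x)  = 18*x*sin(3*t/5)/5
  f_xx(t,x) = 18*sin(3*t/5)/5
Assemble drift = f_t + (1/2) f_xx = 27*x^2*cos(3*t/5)/25 + 9*sin(3*t/5)/5 and diffusion = f_x = 18*x*sin(3*t/5)/5. Substituting x = B_t:
  d(9*B_t^2*sin(3*t/5)/5) = (27*B_t^2*cos(3*t/5)/25 + 9*sin(3*t/5)/5) dt + (18*B_t*sin(3*t/5)/5) dB_t.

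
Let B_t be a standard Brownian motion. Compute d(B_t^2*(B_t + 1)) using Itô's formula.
d(B_t^2*(B_t + 1)) = (3*B_t + 1) dt + (B_t*(3*B_t + 2)) dB_t

Itô's formula for f(B_t) gives d f(B_t) = f'(B_t) dB_t + (1/2) f''(B_t) dt. Compute derivatives of f(x) = x^2*(x + 1):
  f'(x)  = x*(3*x + 2)
  f''(x) = 6*x + 2
Substitute x = B_t and multiply the f'' term by 1/2:
  drift     = (1/2) * (6*x + 2) evaluated at B_t = 3*B_t + 1
  diffusion = (x*(3*x + 2)) evaluated at B_t = B_t*(3*B_t + 2)
Therefore d(B_t^2*(B_t + 1)) = (3*B_t + 1) dt + (B_t*(3*B_t + 2)) dB_t.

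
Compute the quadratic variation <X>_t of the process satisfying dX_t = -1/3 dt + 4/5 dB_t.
<X>_t = 16*t/25

For an Itô process dX_t = a(t) dt + b(t) dB_t, the quadratic variation is <X>_t = int_0^t b(s)^2 ds (the drift term does not contribute). Here b(s) = 4/5, so
  b(s)^2 = 16/25.
Integrating from 0 to t:
  <X>_t = int_0^t (16/25) ds = 16*t/25.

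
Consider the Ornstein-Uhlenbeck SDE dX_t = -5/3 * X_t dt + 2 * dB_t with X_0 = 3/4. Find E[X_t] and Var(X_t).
E[X_t] = 3*exp(-5*t/3)/4; Var(X_t) = 6/5 - 6*exp(-10*t/3)/5

The OU SDE dX = -theta X dt + sigma dB admits the integrating factor exp(theta t): d(exp(theta t) X_t) = sigma exp(theta t) dB_t. Integrating from 0 to t:
  X_t = x_0 * exp(-theta t) + sigma * int_0^t exp(-theta (t-s)) dB_s.
The Itô integral has mean 0 and (by the Itô isometry) variance sigma^2 * int_0^t exp(-2 theta (t - s)) ds = sigma^2 * (1 - exp(-2 theta t)) / (2 theta).
With theta = 5/3, sigma = 2, x_0 = 3/4:
  E[X_t] = 3/4 * exp(-5/3 t) = 3*exp(-5*t/3)/4
  Var(X_t) = (2)^2 * (1 - exp(-2*5/3 t)) / (2 * 5/3) = 6/5 - 6*exp(-10*t/3)/5.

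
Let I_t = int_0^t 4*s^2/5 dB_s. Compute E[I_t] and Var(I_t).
E[I_t] = 0; Var(I_t) = 16*t^5/125

The Itô integral of a deterministic integrand f(s) has mean 0 because each increment f(s) * (B_{s+ds} - B_s) has mean 0. By the Itô isometry:
  Var( int_0^t f(s) dB_s ) = E[ (int_0^t f(s) dB_s)^2 ] = int_0^t f(s)^2 ds.
Here f(s) = 4*s^2/5, so f(s)^2 = 16*s^4/25. Integrate:
  int_0^t (16*s^4/25) ds = 16*t^5/125.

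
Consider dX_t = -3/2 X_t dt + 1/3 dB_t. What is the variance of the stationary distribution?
lim Var(X_t) = 1/27

The OU SDE dX = -theta X dt + sigma dB admits the integrating factor exp(theta t): d(exp(theta t) X_t) = sigma exp(theta t) dB_t. Integrating from 0 to t gives X_t = x_0 * exp(-theta t) + sigma * int_0^t exp(-theta (t-s)) dB_s for any initial x_0. The Itô integral has variance (by the Itô isometry) sigma^2 * int_0^t exp(-2 theta (t - s)) ds = sigma^2 * (1 - exp(-2 theta t)) / (2 theta), independent of x_0.
With theta = 3/2, sigma = 1/3:
  Var(X_t) = (1/3)^2 * (1 - exp(-2*3/2 t)) / (2 * 3/2) = 1/27 - exp(-3*t)/27.
As t -> infinity, exp(-2*3/2 t) -> 0, so the stationary variance is sigma^2 / (2 theta) = 1/27.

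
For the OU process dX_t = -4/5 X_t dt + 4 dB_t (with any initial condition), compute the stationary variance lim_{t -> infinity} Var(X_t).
lim Var(X_t) = 10

The OU SDE dX = -theta X dt + sigma dB admits the integrating factor exp(theta t): d(exp(theta t) X_t) = sigma exp(theta t) dB_t. Integrating from 0 to t gives X_t = x_0 * exp(-theta t) + sigma * int_0^t exp(-theta (t-s)) dB_s for any initial x_0. The Itô integral has variance (by the Itô isometry) sigma^2 * int_0^t exp(-2 theta (t - s)) ds = sigma^2 * (1 - exp(-2 theta t)) / (2 theta), independent of x_0.
With theta = 4/5, sigma = 4:
  Var(X_t) = (4)^2 * (1 - exp(-2*4/5 t)) / (2 * 4/5) = 10 - 10*exp(-8*t/5).
As t -> infinity, exp(-2*4/5 t) -> 0, so the stationary variance is sigma^2 / (2 theta) = 10.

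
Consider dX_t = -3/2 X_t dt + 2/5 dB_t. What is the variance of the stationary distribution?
lim Var(X_t) = 4/75

The OU SDE dX = -theta X dt + sigma dB admits the integrating factor exp(theta t): d(exp(theta t) X_t) = sigma exp(theta t) dB_t. Integrating from 0 to t gives X_t = x_0 * exp(-theta t) + sigma * int_0^t exp(-theta (t-s)) dB_s for any initial x_0. The Itô integral has variance (by the Itô isometry) sigma^2 * int_0^t exp(-2 theta (t - s)) ds = sigma^2 * (1 - exp(-2 theta t)) / (2 theta), independent of x_0.
With theta = 3/2, sigma = 2/5:
  Var(X_t) = (2/5)^2 * (1 - exp(-2*3/2 t)) / (2 * 3/2) = 4/75 - 4*exp(-3*t)/75.
As t -> infinity, exp(-2*3/2 t) -> 0, so the stationary variance is sigma^2 / (2 theta) = 4/75.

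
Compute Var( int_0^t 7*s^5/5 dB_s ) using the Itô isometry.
Var = 49*t^11/275

The Itô integral of a deterministic integrand f(s) has mean 0 because each increment f(s) * (B_{s+ds} - B_s) has mean 0. By the Itô isometry:
  Var( int_0^t f(s) dB_s ) = E[ (int_0^t f(s) dB_s)^2 ] = int_0^t f(s)^2 ds.
Here f(s) = 7*s^5/5, so f(s)^2 = 49*s^10/25. Integrate:
  int_0^t (49*s^10/25) ds = 49*t^11/275.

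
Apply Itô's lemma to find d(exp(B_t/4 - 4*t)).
d(exp(B_t/4 - 4*t)) = (-127*exp(B_t/4 - 4*t)/32) dt + (exp(B_t/4 - 4*t)/4) dB_t

Itô's formula for f(t, x): d f(t, B_t) = (f_t + (1/2) f_xx) dt + f_x dB_t. Compute partials of f(t, x) = exp(-4*t + x/4):
  f_t(t,x)  = -4*exp(-4*t + x/4)
  f_x(t,x)  = exp(-4*t + x/4)/4
  f_xx(t,x) = exp(-4*t + x/4)/16
Assemble drift = f_t + (1/2) f_xx = -127*exp(-4*t + x/4)/32 and diffusion = f_x = exp(-4*t + x/4)/4. Substituting x = B_t:
  d(exp(B_t/4 - 4*t)) = (-127*exp(B_t/4 - 4*t)/32) dt + (exp(B_t/4 - 4*t)/4) dB_t.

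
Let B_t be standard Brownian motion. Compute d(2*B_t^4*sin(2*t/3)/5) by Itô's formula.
d(2*B_t^4*sin(2*t/3)/5) = (4*B_t^2*(B_t^2*cos(2*t/3) + 9*sin(2*t/3))/15) dt + (8*B_t^3*sin(2*t/3)/5) dB_t

Itô's formula for f(t, x): d f(t, B_t) = (f_t + (1/2) f_xx) dt + f_x dB_t. Compute partials of f(t, x) = 2*x^4*sin(2*t/3)/5:
  f_t(t,x)  = 4*x^4*cos(2*t/3)/15
  f_x(t,x)  = 8*x^3*sin(2*t/3)/5
  f_xx(t,x) = 24*x^2*sin(2*t/3)/5
Assemble drift = f_t + (1/2) f_xx = 4*x^2*(x^2*cos(2*t/3) + 9*sin(2*t/3))/15 and diffusion = f_x = 8*x^3*sin(2*t/3)/5. Substituting x = B_t:
  d(2*B_t^4*sin(2*t/3)/5) = (4*B_t^2*(B_t^2*cos(2*t/3) + 9*sin(2*t/3))/15) dt + (8*B_t^3*sin(2*t/3)/5) dB_t.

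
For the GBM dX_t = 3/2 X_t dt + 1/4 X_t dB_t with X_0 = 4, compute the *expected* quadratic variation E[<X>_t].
E[<X>_t] = 16*exp(49*t/16)/49 - 16/49

<X>_t = int_0^t ((1/4) * X_s)^2 ds. Taking expectation inside the integral: E[<X>_t] = (1/4)^2 * int_0^t E[X_s^2] ds. For GBM, E[X_s^2] = x_0^2 * exp((2 mu + sigma^2) s). Integrating:
  E[<X>_t] = (1/4)^2 * 4^2 * (exp((2*(3/2) + (1/4)^2) t) - 1) / (2*(3/2) + (1/4)^2)
           = (1/4)^2 * 4^2 * (exp((49/16) t) - 1) / (49/16) = 16*exp(49*t/16)/49 - 16/49.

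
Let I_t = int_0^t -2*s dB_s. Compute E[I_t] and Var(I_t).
E[I_t] = 0; Var(I_t) = 4*t^3/3

The Itô integral of a deterministic integrand f(s) has mean 0 because each increment f(s) * (B_{s+ds} - B_s) has mean 0. By the Itô isometry:
  Var( int_0^t f(s) dB_s ) = E[ (int_0^t f(s) dB_s)^2 ] = int_0^t f(s)^2 ds.
Here f(s) = -2*s, so f(s)^2 = 4*s^2. Integrate:
  int_0^t (4*s^2) ds = 4*t^3/3.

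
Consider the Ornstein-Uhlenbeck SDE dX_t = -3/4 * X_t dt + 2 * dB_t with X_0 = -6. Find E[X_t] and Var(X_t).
E[X_t] = -6*exp(-3*t/4); Var(X_t) = 8/3 - 8*exp(-3*t/2)/3

The OU SDE dX = -theta X dt + sigma dB admits the integrating factor exp(theta t): d(exp(theta t) X_t) = sigma exp(theta t) dB_t. Integrating from 0 to t:
  X_t = x_0 * exp(-theta t) + sigma * int_0^t exp(-theta (t-s)) dB_s.
The Itô integral has mean 0 and (by the Itô isometry) variance sigma^2 * int_0^t exp(-2 theta (t - s)) ds = sigma^2 * (1 - exp(-2 theta t)) / (2 theta).
With theta = 3/4, sigma = 2, x_0 = -6:
  E[X_t] = -6 * exp(-3/4 t) = -6*exp(-3*t/4)
  Var(X_t) = (2)^2 * (1 - exp(-2*3/4 t)) / (2 * 3/4) = 8/3 - 8*exp(-3*t/2)/3.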